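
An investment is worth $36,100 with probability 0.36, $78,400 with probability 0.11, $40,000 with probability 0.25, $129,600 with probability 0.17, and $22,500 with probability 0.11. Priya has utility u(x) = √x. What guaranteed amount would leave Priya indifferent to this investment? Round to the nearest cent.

$51,483.61

E[u] = 0.36·√36100 + 0.11·√78400 + 0.25·√40000 + 0.17·√129600 + 0.11·√22500 = 0.36·190 + 0.11·280 + 0.25·200 + 0.17·360 + 0.11·150 = 226.9
CE = (226.9)² = 51483.61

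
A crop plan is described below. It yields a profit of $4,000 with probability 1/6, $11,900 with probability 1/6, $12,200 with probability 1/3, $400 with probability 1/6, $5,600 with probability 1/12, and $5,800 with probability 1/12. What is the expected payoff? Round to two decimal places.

$7,733.33

EV = 1/6 × 4000 + 1/6 × 11900 + 1/3 × 12200 + 1/6 × 400 + 1/12 × 5600 + 1/12 × 5800 = 666.6667 + 1983.3333 + 4066.6667 + 66.6667 + 466.6667 + 483.3333 = 7733.3333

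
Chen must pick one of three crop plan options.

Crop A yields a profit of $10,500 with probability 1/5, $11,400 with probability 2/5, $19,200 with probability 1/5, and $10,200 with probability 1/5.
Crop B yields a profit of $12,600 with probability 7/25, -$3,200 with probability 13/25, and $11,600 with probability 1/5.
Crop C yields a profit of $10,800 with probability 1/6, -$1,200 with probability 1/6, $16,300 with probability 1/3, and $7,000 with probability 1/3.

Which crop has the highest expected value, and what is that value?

Crop A ($12,540)

Crop A = 1/5 × 10500 + 2/5 × 11400 + 1/5 × 19200 + 1/5 × 10200 = 2100 + 4560 + 3840 + 2040 = 12540
Crop B = 7/25 × 12600 + 13/25 × (-3200) + 1/5 × 11600 = 3528 − 1664 + 2320 = 4184
Crop C = 1/6 × 10800 + 1/6 × (-1200) + 1/3 × 16300 + 1/3 × 7000 = 1800 − 200 + 5433.3333 + 2333.3333 = 9366.6667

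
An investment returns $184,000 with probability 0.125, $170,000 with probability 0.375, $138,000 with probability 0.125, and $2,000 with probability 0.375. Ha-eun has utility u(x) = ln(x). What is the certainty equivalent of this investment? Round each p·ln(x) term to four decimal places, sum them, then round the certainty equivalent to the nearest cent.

E[u] = 0.125·ln(184000) + 0.375·ln(170000) + 0.125·ln(138000) + 0.375·ln(2000) = 1.5153 + 4.5163 + 1.4794 + 2.8503 = 10.3613
CE = e^10.3613 ≈ 31612.25

$31,612.25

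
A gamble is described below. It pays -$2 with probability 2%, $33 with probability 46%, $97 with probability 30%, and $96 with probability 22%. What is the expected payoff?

EV = 0.02 × (-2) + 0.46 × 33 + 0.3 × 97 + 0.22 × 96 = -0.04 + 15.18 + 29.1 + 21.12 = 65.36

$65.36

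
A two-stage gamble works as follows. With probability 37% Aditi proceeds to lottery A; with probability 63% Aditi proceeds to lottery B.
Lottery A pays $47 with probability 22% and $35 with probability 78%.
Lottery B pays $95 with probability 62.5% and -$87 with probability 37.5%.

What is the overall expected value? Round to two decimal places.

EV(A) = 0.22 × 47 + 0.78 × 35 = 10.34 + 27.3 = 37.64
EV(B) = 0.625 × 95 + 0.375 × (-87) = 59.375 − 32.625 = 26.75
Overall = 0.37 × 37.64 + 0.63 × 26.75 = 13.9268 + 16.8525 = 30.7793

$30.78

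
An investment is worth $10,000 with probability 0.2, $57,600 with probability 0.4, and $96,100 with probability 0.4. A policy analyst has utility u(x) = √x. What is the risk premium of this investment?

$5,880

E[u] = 0.2·√10000 + 0.4·√57600 + 0.4·√96100 = 0.2·100 + 0.4·240 + 0.4·310 = 240
CE = (240)² = 57600
Risk premium = EV − CE = 63480 − 57600 = 5880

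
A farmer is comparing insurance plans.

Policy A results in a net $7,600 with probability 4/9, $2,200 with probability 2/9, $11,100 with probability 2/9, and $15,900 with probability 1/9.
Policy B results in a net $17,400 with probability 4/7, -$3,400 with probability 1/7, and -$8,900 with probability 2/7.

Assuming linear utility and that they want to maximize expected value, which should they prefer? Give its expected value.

Policy A ($8,100)

Policy A = 4/9 × 7600 + 2/9 × 2200 + 2/9 × 11100 + 1/9 × 15900 = 3377.7778 + 488.8889 + 2466.6667 + 1766.6667 = 8100
Policy B = 4/7 × 17400 + 1/7 × (-3400) + 2/7 × (-8900) = 9942.8571 − 485.7143 − 2542.8571 = 6914.2857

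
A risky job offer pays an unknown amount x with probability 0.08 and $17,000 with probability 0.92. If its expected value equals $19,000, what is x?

0.08·x + 0.92·17000 = 19000
0.08·x = 19000 − 15640 = 3360
x = 3360 / 0.08 = 42000

x = $42,000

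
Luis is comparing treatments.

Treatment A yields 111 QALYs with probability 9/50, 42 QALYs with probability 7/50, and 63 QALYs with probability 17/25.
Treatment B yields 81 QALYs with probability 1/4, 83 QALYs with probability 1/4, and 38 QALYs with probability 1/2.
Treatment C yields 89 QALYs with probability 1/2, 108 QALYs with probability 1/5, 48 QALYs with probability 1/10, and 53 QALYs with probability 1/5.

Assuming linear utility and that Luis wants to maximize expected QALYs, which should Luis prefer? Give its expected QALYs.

Treatment C (81.5 QALYs)

Treatment A = 9/50 × 111 + 7/50 × 42 + 17/25 × 63 = 19.98 + 5.88 + 42.84 = 68.7
Treatment B = 1/4 × 81 + 1/4 × 83 + 1/2 × 38 = 20.25 + 20.75 + 19 = 60
Treatment C = 1/2 × 89 + 1/5 × 108 + 1/10 × 48 + 1/5 × 53 = 44.5 + 21.6 + 4.8 + 10.6 = 81.5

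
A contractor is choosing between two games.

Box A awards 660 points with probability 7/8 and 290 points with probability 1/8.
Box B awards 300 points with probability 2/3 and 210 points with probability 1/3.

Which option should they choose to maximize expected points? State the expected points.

Box A (613.75 points)

Box A = 7/8 × 660 + 1/8 × 290 = 577.5 + 36.25 = 613.75
Box B = 2/3 × 300 + 1/3 × 210 = 200 + 70 = 270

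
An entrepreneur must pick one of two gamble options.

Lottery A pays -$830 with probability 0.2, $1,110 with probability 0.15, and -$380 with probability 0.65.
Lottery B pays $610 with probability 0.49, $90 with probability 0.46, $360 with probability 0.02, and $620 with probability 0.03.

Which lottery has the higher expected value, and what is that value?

Lottery B ($366.10)

Lottery A = 0.2 × (-830) + 0.15 × 1110 + 0.65 × (-380) = -166 + 166.5 − 247 = -246.5
Lottery B = 0.49 × 610 + 0.46 × 90 + 0.02 × 360 + 0.03 × 620 = 298.9 + 41.4 + 7.2 + 18.6 = 366.1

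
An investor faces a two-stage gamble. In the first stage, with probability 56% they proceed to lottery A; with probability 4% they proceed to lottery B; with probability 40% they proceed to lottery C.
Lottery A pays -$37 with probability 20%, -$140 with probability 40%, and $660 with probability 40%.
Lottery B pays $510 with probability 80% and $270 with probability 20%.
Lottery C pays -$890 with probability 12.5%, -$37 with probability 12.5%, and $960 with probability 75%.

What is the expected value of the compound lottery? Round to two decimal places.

EV(A) = 0.2 × (-37) + 0.4 × (-140) + 0.4 × 660 = -7.4 − 56 + 264 = 200.6
EV(B) = 0.8 × 510 + 0.2 × 270 = 408 + 54 = 462
EV(C) = 0.125 × (-890) + 0.125 × (-37) + 0.75 × 960 = -111.25 − 4.625 + 720 = 604.125
Overall = 0.56 × 200.6 + 0.04 × 462 + 0.4 × 604.125 = 112.336 + 18.48 + 241.65 = 372.466

$372.47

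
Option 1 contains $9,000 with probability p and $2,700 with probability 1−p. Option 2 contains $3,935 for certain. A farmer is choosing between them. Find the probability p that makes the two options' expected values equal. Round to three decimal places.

p·9000 + (1−p)·2700 = 3935
6300p + 2700 = 3935
p = (3935 − 2700) / 6300

p = 0.196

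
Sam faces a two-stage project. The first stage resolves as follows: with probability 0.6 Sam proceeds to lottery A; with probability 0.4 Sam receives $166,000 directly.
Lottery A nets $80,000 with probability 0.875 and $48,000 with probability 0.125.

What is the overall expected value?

EV(A) = 0.875 × 80000 + 0.125 × 48000 = 70000 + 6000 = 76000
Branch B: 166000 (certain)
Overall = 0.6 × 76000 + 0.4 × 166000 = 45600 + 66400 = 112000

$112,000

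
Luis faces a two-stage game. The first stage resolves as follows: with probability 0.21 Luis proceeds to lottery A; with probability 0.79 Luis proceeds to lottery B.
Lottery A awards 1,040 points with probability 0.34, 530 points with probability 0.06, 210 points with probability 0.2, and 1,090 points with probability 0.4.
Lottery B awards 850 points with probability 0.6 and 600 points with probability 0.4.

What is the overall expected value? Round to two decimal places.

EV(A) = 0.34 × 1040 + 0.06 × 530 + 0.2 × 210 + 0.4 × 1090 = 353.6 + 31.8 + 42 + 436 = 863.4
EV(B) = 0.6 × 850 + 0.4 × 600 = 510 + 240 = 750
Overall = 0.21 × 863.4 + 0.79 × 750 = 181.314 + 592.5 = 773.814

773.81 points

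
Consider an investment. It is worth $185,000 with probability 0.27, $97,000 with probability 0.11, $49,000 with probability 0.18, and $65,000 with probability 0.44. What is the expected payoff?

$98,040

EV = 0.27 × 185000 + 0.11 × 97000 + 0.18 × 49000 + 0.44 × 65000 = 49950 + 10670 + 8820 + 28600 = 98040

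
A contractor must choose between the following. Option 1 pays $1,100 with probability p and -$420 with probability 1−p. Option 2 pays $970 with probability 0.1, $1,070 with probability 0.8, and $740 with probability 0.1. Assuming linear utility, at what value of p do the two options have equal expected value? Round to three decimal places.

EV(Option 2) = 0.1 × 970 + 0.8 × 1070 + 0.1 × 740 = 97 + 856 + 74 = 1027
p·1100 + (1−p)·(-420) = 1027
1520p − 420 = 1027
p = (1027 + 420) / 1520

p = 0.952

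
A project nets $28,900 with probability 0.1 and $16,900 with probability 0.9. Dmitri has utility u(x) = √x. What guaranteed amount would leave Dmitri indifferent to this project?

$17,956

E[u] = 0.1·√28900 + 0.9·√16900 = 0.1·170 + 0.9·130 = 134
CE = (134)² = 17956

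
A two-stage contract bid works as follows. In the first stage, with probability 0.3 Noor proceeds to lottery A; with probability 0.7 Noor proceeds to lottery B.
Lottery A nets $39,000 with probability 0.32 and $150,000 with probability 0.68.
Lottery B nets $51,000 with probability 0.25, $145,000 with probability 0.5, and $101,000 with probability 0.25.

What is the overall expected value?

$111,694

EV(A) = 0.32 × 39000 + 0.68 × 150000 = 12480 + 102000 = 114480
EV(B) = 0.25 × 51000 + 0.5 × 145000 + 0.25 × 101000 = 12750 + 72500 + 25250 = 110500
Overall = 0.3 × 114480 + 0.7 × 110500 = 34344 + 77350 = 111694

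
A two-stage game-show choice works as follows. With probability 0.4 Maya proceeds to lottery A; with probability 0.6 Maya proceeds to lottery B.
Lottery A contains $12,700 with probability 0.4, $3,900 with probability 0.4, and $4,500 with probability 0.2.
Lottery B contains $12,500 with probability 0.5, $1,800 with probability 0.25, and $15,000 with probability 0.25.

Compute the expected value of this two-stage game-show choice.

$9,286

EV(A) = 0.4 × 12700 + 0.4 × 3900 + 0.2 × 4500 = 5080 + 1560 + 900 = 7540
EV(B) = 0.5 × 12500 + 0.25 × 1800 + 0.25 × 15000 = 6250 + 450 + 3750 = 10450
Overall = 0.4 × 7540 + 0.6 × 10450 = 3016 + 6270 = 9286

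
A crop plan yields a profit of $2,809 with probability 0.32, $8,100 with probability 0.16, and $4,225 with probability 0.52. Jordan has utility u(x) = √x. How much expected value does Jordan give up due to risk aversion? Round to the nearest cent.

E[u] = 0.32·√2809 + 0.16·√8100 + 0.52·√4225 = 0.32·53 + 0.16·90 + 0.52·65 = 65.16
CE = (65.16)² = 4245.8256
Risk premium = EV − CE = 4391.88 − 4245.8256 = 146.0544

$146.05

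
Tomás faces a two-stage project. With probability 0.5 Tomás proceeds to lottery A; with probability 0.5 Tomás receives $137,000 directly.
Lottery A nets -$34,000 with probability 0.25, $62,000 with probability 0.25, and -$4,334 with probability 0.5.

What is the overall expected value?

$70,916.50

EV(A) = 0.25 × (-34000) + 0.25 × 62000 + 0.5 × (-4334) = -8500 + 15500 − 2167 = 4833
Branch B: 137000 (certain)
Overall = 0.5 × 4833 + 0.5 × 137000 = 2416.5 + 68500 = 70916.5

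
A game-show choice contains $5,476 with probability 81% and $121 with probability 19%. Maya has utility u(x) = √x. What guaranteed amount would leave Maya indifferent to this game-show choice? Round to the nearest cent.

$3,847.72

E[u] = 0.81·√5476 + 0.19·√121 = 0.81·74 + 0.19·11 = 62.03
CE = (62.03)² = 3847.7209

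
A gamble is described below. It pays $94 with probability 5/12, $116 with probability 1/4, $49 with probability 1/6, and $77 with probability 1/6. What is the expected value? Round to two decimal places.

EV = 5/12 × 94 + 1/4 × 116 + 1/6 × 49 + 1/6 × 77 = 39.1667 + 29 + 8.1667 + 12.8333 = 89.1667

$89.17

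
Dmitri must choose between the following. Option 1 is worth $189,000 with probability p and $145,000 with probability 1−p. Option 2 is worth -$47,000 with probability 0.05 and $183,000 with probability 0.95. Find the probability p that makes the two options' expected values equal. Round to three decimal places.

EV(Option 2) = 0.05 × (-47000) + 0.95 × 183000 = -2350 + 173850 = 171500
p·189000 + (1−p)·145000 = 171500
44000p + 145000 = 171500
p = (171500 − 145000) / 44000

p = 0.602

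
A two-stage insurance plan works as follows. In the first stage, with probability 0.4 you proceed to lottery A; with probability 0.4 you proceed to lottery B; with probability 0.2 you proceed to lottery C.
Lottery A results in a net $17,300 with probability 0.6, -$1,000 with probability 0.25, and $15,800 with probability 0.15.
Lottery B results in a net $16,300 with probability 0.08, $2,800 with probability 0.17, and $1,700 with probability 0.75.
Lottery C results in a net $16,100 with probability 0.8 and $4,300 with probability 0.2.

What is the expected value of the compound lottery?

$8,970

EV(A) = 0.6 × 17300 + 0.25 × (-1000) + 0.15 × 15800 = 10380 − 250 + 2370 = 12500
EV(B) = 0.08 × 16300 + 0.17 × 2800 + 0.75 × 1700 = 1304 + 476 + 1275 = 3055
EV(C) = 0.8 × 16100 + 0.2 × 4300 = 12880 + 860 = 13740
Overall = 0.4 × 12500 + 0.4 × 3055 + 0.2 × 13740 = 5000 + 1222 + 2748 = 8970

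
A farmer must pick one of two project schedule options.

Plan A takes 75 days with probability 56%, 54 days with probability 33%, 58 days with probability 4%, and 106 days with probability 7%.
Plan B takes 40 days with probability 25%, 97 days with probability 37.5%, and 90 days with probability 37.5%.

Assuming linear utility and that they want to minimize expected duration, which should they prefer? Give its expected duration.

Plan A (69.56 days)

Plan A = 0.56 × 75 + 0.33 × 54 + 0.04 × 58 + 0.07 × 106 = 42 + 17.82 + 2.32 + 7.42 = 69.56
Plan B = 0.25 × 40 + 0.375 × 97 + 0.375 × 90 = 10 + 36.375 + 33.75 = 80.125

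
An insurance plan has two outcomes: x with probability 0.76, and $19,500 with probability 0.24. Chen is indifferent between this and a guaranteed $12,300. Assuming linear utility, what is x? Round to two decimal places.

0.76·x + 0.24·19500 = 12300
0.76·x = 12300 − 4680 = 7620
x = 7620 / 0.76 = 10026.3158

x = $10,026.32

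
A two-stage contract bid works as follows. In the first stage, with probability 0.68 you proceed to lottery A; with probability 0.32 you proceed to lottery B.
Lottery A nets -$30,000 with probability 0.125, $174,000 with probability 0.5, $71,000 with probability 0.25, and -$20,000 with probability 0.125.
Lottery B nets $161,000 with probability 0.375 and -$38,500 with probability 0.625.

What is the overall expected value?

$78,600

EV(A) = 0.125 × (-30000) + 0.5 × 174000 + 0.25 × 71000 + 0.125 × (-20000) = -3750 + 87000 + 17750 − 2500 = 98500
EV(B) = 0.375 × 161000 + 0.625 × (-38500) = 60375 − 24062.5 = 36312.5
Overall = 0.68 × 98500 + 0.32 × 36312.5 = 66980 + 11620 = 78600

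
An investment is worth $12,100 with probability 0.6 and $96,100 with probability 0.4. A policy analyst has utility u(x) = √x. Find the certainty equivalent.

$36,100

E[u] = 0.6·√12100 + 0.4·√96100 = 0.6·110 + 0.4·310 = 190
CE = (190)² = 36100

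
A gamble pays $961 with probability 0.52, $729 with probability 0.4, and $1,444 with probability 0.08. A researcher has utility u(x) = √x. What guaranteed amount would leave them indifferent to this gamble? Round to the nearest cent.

E[u] = 0.52·√961 + 0.4·√729 + 0.08·√1444 = 0.52·31 + 0.4·27 + 0.08·38 = 29.96
CE = (29.96)² = 897.6016

$897.60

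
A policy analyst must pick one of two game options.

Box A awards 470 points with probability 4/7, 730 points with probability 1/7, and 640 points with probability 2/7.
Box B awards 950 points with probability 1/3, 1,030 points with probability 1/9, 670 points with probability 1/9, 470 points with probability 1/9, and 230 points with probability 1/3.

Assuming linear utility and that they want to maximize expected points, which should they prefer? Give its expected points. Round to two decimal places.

Box B (634.44 points)

Box A = 4/7 × 470 + 1/7 × 730 + 2/7 × 640 = 268.5714 + 104.2857 + 182.8571 = 555.7143
Box B = 1/3 × 950 + 1/9 × 1030 + 1/9 × 670 + 1/9 × 470 + 1/3 × 230 = 316.6667 + 114.4444 + 74.4444 + 52.2222 + 76.6667 = 634.4444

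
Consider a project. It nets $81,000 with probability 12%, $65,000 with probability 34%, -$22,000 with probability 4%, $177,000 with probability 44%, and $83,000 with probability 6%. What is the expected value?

EV = 0.12 × 81000 + 0.34 × 65000 + 0.04 × (-22000) + 0.44 × 177000 + 0.06 × 83000 = 9720 + 22100 − 880 + 77880 + 4980 = 113800

$113,800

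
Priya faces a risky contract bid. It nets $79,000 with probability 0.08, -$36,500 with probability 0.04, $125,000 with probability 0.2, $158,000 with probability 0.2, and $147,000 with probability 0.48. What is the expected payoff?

EV = 0.08 × 79000 + 0.04 × (-36500) + 0.2 × 125000 + 0.2 × 158000 + 0.48 × 147000 = 6320 − 1460 + 25000 + 31600 + 70560 = 132020

$132,020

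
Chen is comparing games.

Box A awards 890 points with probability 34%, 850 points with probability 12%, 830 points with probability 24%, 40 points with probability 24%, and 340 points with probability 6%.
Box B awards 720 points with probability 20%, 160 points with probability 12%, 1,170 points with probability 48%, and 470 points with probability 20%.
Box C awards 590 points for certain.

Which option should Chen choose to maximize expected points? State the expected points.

Box A = 0.34 × 890 + 0.12 × 850 + 0.24 × 830 + 0.24 × 40 + 0.06 × 340 = 302.6 + 102 + 199.2 + 9.6 + 20.4 = 633.8
Box B = 0.2 × 720 + 0.12 × 160 + 0.48 × 1170 + 0.2 × 470 = 144 + 19.2 + 561.6 + 94 = 818.8
Box C: 590 (certain)

Box B (818.8 points)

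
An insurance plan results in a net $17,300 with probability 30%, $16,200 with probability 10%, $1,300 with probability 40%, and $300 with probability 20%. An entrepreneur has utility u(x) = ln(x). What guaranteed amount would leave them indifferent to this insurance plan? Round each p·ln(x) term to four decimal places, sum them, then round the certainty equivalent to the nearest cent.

E[u] = 0.3·ln(17300) + 0.1·ln(16200) + 0.4·ln(1300) + 0.2·ln(300) = 2.9275 + 0.9693 + 2.8680 + 1.1408 = 7.9056
CE = e^7.9056 ≈ 2712.43

$2,712.43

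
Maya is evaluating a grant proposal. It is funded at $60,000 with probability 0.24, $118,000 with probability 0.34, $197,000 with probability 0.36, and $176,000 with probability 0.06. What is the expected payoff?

$136,000

EV = 0.24 × 60000 + 0.34 × 118000 + 0.36 × 197000 + 0.06 × 176000 = 14400 + 40120 + 70920 + 10560 = 136000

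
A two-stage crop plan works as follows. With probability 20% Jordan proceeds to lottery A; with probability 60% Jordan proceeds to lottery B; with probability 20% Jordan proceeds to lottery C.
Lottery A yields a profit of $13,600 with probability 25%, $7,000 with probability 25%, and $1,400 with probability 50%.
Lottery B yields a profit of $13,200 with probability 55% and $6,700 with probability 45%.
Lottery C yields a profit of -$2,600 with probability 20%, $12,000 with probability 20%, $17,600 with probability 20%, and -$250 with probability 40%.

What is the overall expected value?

EV(A) = 0.25 × 13600 + 0.25 × 7000 + 0.5 × 1400 = 3400 + 1750 + 700 = 5850
EV(B) = 0.55 × 13200 + 0.45 × 6700 = 7260 + 3015 = 10275
EV(C) = 0.2 × (-2600) + 0.2 × 12000 + 0.2 × 17600 + 0.4 × (-250) = -520 + 2400 + 3520 − 100 = 5300
Overall = 0.2 × 5850 + 0.6 × 10275 + 0.2 × 5300 = 1170 + 6165 + 1060 = 8395

$8,395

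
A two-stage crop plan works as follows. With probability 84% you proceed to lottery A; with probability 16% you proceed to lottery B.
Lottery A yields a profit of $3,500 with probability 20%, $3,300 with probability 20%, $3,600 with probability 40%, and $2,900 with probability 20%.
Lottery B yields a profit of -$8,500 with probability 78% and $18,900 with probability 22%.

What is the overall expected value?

$2,443.68

EV(A) = 0.2 × 3500 + 0.2 × 3300 + 0.4 × 3600 + 0.2 × 2900 = 700 + 660 + 1440 + 580 = 3380
EV(B) = 0.78 × (-8500) + 0.22 × 18900 = -6630 + 4158 = -2472
Overall = 0.84 × 3380 + 0.16 × (-2472) = 2839.2 − 395.52 = 2443.68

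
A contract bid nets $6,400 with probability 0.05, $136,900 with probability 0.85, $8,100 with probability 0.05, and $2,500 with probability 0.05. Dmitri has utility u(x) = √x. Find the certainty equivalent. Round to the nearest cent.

$105,950.25

E[u] = 0.05·√6400 + 0.85·√136900 + 0.05·√8100 + 0.05·√2500 = 0.05·80 + 0.85·370 + 0.05·90 + 0.05·50 = 325.5
CE = (325.5)² = 105950.25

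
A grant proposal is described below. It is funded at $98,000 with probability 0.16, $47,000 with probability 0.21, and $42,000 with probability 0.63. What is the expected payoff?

$52,010

EV = 0.16 × 98000 + 0.21 × 47000 + 0.63 × 42000 = 15680 + 9870 + 26460 = 52010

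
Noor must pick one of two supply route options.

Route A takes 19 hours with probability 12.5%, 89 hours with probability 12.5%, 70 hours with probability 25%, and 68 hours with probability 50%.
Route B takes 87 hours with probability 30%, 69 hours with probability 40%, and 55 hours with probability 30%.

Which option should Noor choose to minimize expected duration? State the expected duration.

Route A = 0.125 × 19 + 0.125 × 89 + 0.25 × 70 + 0.5 × 68 = 2.375 + 11.125 + 17.5 + 34 = 65
Route B = 0.3 × 87 + 0.4 × 69 + 0.3 × 55 = 26.1 + 27.6 + 16.5 = 70.2

Route A (65 hours)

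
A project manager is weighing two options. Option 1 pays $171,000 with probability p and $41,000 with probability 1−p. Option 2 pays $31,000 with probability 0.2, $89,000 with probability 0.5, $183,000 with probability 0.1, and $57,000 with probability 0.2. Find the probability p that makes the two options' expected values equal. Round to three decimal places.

p = 0.303

EV(Option 2) = 0.2 × 31000 + 0.5 × 89000 + 0.1 × 183000 + 0.2 × 57000 = 6200 + 44500 + 18300 + 11400 = 80400
p·171000 + (1−p)·41000 = 80400
130000p + 41000 = 80400
p = (80400 − 41000) / 130000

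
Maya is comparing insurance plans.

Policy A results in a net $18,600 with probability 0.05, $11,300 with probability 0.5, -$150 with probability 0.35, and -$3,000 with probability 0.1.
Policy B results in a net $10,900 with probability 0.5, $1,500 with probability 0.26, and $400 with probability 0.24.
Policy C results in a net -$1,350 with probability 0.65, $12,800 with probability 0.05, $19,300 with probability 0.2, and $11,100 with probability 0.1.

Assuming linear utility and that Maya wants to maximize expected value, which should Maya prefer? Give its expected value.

Policy A = 0.05 × 18600 + 0.5 × 11300 + 0.35 × (-150) + 0.1 × (-3000) = 930 + 5650 − 52.5 − 300 = 6227.5
Policy B = 0.5 × 10900 + 0.26 × 1500 + 0.24 × 400 = 5450 + 390 + 96 = 5936
Policy C = 0.65 × (-1350) + 0.05 × 12800 + 0.2 × 19300 + 0.1 × 11100 = -877.5 + 640 + 3860 + 1110 = 4732.5

Policy A ($6,227.50)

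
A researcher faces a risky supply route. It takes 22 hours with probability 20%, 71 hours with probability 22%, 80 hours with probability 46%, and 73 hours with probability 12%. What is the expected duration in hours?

65.58 hours

EV = 0.2 × 22 + 0.22 × 71 + 0.46 × 80 + 0.12 × 73 = 4.4 + 15.62 + 36.8 + 8.76 = 65.58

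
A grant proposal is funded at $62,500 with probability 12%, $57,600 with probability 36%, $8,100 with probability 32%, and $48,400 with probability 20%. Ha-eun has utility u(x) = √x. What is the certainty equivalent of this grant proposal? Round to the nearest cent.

E[u] = 0.12·√62500 + 0.36·√57600 + 0.32·√8100 + 0.2·√48400 = 0.12·250 + 0.36·240 + 0.32·90 + 0.2·220 = 189.2
CE = (189.2)² = 35796.64

$35,796.64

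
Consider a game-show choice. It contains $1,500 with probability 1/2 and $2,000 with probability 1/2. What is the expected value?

EV = 1/2 × 1500 + 1/2 × 2000 = 750 + 1000 = 1750

$1,750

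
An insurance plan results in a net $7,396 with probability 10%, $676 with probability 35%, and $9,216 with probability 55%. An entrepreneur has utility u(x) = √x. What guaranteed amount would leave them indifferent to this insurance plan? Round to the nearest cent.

E[u] = 0.1·√7396 + 0.35·√676 + 0.55·√9216 = 0.1·86 + 0.35·26 + 0.55·96 = 70.5
CE = (70.5)² = 4970.25

$4,970.25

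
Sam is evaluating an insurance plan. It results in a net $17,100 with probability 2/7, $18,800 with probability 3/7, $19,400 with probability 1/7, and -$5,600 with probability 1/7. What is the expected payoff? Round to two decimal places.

$14,914.29

EV = 2/7 × 17100 + 3/7 × 18800 + 1/7 × 19400 + 1/7 × (-5600) = 4885.7143 + 8057.1429 + 2771.4286 − 800 = 14914.2857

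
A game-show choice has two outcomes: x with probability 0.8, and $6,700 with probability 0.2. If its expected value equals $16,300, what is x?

0.8·x + 0.2·6700 = 16300
0.8·x = 16300 − 1340 = 14960
x = 14960 / 0.8 = 18700

x = $18,700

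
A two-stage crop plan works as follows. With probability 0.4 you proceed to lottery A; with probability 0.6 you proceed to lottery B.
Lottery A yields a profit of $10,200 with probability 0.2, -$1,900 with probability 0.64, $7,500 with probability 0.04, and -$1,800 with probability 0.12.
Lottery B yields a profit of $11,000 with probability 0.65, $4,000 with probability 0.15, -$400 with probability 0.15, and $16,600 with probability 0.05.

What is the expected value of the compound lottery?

EV(A) = 0.2 × 10200 + 0.64 × (-1900) + 0.04 × 7500 + 0.12 × (-1800) = 2040 − 1216 + 300 − 216 = 908
EV(B) = 0.65 × 11000 + 0.15 × 4000 + 0.15 × (-400) + 0.05 × 16600 = 7150 + 600 − 60 + 830 = 8520
Overall = 0.4 × 908 + 0.6 × 8520 = 363.2 + 5112 = 5475.2

$5,475.20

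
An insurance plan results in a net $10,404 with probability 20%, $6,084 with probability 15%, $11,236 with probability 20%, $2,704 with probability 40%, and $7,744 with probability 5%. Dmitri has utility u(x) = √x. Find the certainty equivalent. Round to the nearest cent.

$6,162.25

E[u] = 0.2·√10404 + 0.15·√6084 + 0.2·√11236 + 0.4·√2704 + 0.05·√7744 = 0.2·102 + 0.15·78 + 0.2·106 + 0.4·52 + 0.05·88 = 78.5
CE = (78.5)² = 6162.25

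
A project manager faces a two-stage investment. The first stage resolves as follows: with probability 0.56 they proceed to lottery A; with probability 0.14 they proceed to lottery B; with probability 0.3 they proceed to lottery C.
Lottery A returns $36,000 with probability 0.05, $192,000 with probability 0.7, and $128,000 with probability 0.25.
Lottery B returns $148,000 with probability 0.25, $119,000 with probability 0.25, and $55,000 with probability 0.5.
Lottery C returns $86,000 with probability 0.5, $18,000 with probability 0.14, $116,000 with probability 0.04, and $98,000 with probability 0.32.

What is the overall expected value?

$131,843

EV(A) = 0.05 × 36000 + 0.7 × 192000 + 0.25 × 128000 = 1800 + 134400 + 32000 = 168200
EV(B) = 0.25 × 148000 + 0.25 × 119000 + 0.5 × 55000 = 37000 + 29750 + 27500 = 94250
EV(C) = 0.5 × 86000 + 0.14 × 18000 + 0.04 × 116000 + 0.32 × 98000 = 43000 + 2520 + 4640 + 31360 = 81520
Overall = 0.56 × 168200 + 0.14 × 94250 + 0.3 × 81520 = 94192 + 13195 + 24456 = 131843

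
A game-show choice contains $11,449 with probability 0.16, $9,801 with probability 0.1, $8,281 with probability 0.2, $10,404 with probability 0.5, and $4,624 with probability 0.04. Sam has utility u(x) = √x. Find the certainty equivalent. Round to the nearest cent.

$9,789.12

E[u] = 0.16·√11449 + 0.1·√9801 + 0.2·√8281 + 0.5·√10404 + 0.04·√4624 = 0.16·107 + 0.1·99 + 0.2·91 + 0.5·102 + 0.04·68 = 98.94
CE = (98.94)² = 9789.1236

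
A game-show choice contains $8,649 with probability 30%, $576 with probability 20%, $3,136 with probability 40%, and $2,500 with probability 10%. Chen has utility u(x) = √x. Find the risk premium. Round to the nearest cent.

$602.29

E[u] = 0.3·√8649 + 0.2·√576 + 0.4·√3136 + 0.1·√2500 = 0.3·93 + 0.2·24 + 0.4·56 + 0.1·50 = 60.1
CE = (60.1)² = 3612.01
Risk premium = EV − CE = 4214.3 − 3612.01 = 602.29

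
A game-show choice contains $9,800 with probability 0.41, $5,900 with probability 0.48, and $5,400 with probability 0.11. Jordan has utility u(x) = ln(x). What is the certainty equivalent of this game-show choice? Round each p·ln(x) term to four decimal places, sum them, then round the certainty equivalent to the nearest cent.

E[u] = 0.41·ln(9800) + 0.48·ln(5900) + 0.11·ln(5400) = 3.7680 + 4.1677 + 0.9454 = 8.8811
CE = e^8.8811 ≈ 7194.70

$7,194.70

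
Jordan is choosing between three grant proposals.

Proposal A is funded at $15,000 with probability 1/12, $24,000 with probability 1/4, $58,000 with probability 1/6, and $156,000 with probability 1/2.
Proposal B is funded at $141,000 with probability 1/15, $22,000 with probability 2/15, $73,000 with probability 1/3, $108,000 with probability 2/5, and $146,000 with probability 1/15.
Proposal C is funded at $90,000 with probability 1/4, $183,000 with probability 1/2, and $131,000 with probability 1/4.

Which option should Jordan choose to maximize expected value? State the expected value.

Proposal A = 1/12 × 15000 + 1/4 × 24000 + 1/6 × 58000 + 1/2 × 156000 = 1250 + 6000 + 9666.6667 + 78000 = 94916.6667
Proposal B = 1/15 × 141000 + 2/15 × 22000 + 1/3 × 73000 + 2/5 × 108000 + 1/15 × 146000 = 9400 + 2933.3333 + 24333.3333 + 43200 + 9733.3333 = 89600
Proposal C = 1/4 × 90000 + 1/2 × 183000 + 1/4 × 131000 = 22500 + 91500 + 32750 = 146750

Proposal C ($146,750)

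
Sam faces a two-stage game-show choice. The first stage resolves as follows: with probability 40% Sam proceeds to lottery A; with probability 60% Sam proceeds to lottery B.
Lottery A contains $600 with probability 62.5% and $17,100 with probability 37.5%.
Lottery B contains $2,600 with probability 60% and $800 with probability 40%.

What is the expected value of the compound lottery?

$3,843

EV(A) = 0.625 × 600 + 0.375 × 17100 = 375 + 6412.5 = 6787.5
EV(B) = 0.6 × 2600 + 0.4 × 800 = 1560 + 320 = 1880
Overall = 0.4 × 6787.5 + 0.6 × 1880 = 2715 + 1128 = 3843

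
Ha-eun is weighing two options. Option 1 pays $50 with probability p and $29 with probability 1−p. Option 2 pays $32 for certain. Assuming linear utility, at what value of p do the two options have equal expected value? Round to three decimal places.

p = 0.143

p·50 + (1−p)·29 = 32
21p + 29 = 32
p = (32 − 29) / 21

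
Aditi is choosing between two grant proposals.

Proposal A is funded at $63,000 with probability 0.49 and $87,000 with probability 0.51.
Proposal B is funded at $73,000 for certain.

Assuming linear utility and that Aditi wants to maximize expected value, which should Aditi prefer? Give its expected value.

Proposal A ($75,240)

Proposal A = 0.49 × 63000 + 0.51 × 87000 = 30870 + 44370 = 75240
Proposal B: 73000 (certain)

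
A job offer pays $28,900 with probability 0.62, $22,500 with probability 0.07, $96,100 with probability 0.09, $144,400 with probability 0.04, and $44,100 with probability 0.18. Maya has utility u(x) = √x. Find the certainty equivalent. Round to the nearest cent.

E[u] = 0.62·√28900 + 0.07·√22500 + 0.09·√96100 + 0.04·√144400 + 0.18·√44100 = 0.62·170 + 0.07·150 + 0.09·310 + 0.04·380 + 0.18·210 = 196.8
CE = (196.8)² = 38730.24

$38,730.24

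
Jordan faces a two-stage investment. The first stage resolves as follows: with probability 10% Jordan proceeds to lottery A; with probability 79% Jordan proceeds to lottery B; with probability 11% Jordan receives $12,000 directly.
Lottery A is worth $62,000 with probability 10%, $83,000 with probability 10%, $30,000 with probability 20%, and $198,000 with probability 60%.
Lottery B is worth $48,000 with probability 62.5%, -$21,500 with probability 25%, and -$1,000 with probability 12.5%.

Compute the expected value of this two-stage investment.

$34,605

EV(A) = 0.1 × 62000 + 0.1 × 83000 + 0.2 × 30000 + 0.6 × 198000 = 6200 + 8300 + 6000 + 118800 = 139300
EV(B) = 0.625 × 48000 + 0.25 × (-21500) + 0.125 × (-1000) = 30000 − 5375 − 125 = 24500
Branch C: 12000 (certain)
Overall = 0.1 × 139300 + 0.79 × 24500 + 0.11 × 12000 = 13930 + 19355 + 1320 = 34605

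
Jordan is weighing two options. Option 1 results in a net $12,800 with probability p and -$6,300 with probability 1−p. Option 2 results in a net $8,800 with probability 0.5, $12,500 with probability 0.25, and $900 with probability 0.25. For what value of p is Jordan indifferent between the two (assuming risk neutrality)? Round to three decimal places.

p = 0.736

EV(Option 2) = 0.5 × 8800 + 0.25 × 12500 + 0.25 × 900 = 4400 + 3125 + 225 = 7750
p·12800 + (1−p)·(-6300) = 7750
19100p − 6300 = 7750
p = (7750 + 6300) / 19100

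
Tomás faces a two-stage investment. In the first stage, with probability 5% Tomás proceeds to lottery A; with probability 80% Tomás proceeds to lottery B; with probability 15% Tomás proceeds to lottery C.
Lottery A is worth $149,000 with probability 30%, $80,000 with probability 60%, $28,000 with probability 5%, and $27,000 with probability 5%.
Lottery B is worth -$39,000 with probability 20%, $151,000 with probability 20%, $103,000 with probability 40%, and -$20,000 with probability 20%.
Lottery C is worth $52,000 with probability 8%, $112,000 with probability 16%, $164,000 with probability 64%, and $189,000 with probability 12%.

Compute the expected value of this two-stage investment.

EV(A) = 0.3 × 149000 + 0.6 × 80000 + 0.05 × 28000 + 0.05 × 27000 = 44700 + 48000 + 1400 + 1350 = 95450
EV(B) = 0.2 × (-39000) + 0.2 × 151000 + 0.4 × 103000 + 0.2 × (-20000) = -7800 + 30200 + 41200 − 4000 = 59600
EV(C) = 0.08 × 52000 + 0.16 × 112000 + 0.64 × 164000 + 0.12 × 189000 = 4160 + 17920 + 104960 + 22680 = 149720
Overall = 0.05 × 95450 + 0.8 × 59600 + 0.15 × 149720 = 4772.5 + 47680 + 22458 = 74910.5

$74,910.50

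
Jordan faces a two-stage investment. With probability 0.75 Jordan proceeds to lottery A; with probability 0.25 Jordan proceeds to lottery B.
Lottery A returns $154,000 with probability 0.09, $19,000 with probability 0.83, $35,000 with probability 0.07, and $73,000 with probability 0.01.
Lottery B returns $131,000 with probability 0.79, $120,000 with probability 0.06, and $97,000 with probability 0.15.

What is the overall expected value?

EV(A) = 0.09 × 154000 + 0.83 × 19000 + 0.07 × 35000 + 0.01 × 73000 = 13860 + 15770 + 2450 + 730 = 32810
EV(B) = 0.79 × 131000 + 0.06 × 120000 + 0.15 × 97000 = 103490 + 7200 + 14550 = 125240
Overall = 0.75 × 32810 + 0.25 × 125240 = 24607.5 + 31310 = 55917.5

$55,917.50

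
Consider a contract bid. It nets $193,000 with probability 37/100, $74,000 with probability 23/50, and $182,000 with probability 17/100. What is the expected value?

EV = 37/100 × 193000 + 23/50 × 74000 + 17/100 × 182000 = 71410 + 34040 + 30940 = 136390

$136,390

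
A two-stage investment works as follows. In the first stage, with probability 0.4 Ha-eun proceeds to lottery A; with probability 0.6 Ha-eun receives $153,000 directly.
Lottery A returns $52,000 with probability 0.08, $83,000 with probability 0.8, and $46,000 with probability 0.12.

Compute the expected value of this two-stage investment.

$122,232

EV(A) = 0.08 × 52000 + 0.8 × 83000 + 0.12 × 46000 = 4160 + 66400 + 5520 = 76080
Branch B: 153000 (certain)
Overall = 0.4 × 76080 + 0.6 × 153000 = 30432 + 91800 = 122232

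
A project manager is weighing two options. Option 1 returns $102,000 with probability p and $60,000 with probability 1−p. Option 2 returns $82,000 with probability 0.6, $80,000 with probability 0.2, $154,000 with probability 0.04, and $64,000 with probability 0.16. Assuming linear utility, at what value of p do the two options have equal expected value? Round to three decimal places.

p = 0.514

EV(Option 2) = 0.6 × 82000 + 0.2 × 80000 + 0.04 × 154000 + 0.16 × 64000 = 49200 + 16000 + 6160 + 10240 = 81600
p·102000 + (1−p)·60000 = 81600
42000p + 60000 = 81600
p = (81600 − 60000) / 42000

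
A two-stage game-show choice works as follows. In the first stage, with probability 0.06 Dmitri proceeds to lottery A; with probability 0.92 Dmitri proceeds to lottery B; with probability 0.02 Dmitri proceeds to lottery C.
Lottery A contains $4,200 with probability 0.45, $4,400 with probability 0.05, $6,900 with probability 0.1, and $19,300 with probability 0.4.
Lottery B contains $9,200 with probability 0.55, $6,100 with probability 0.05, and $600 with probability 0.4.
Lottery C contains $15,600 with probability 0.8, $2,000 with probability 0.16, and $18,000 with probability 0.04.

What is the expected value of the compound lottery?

$6,058.20

EV(A) = 0.45 × 4200 + 0.05 × 4400 + 0.1 × 6900 + 0.4 × 19300 = 1890 + 220 + 690 + 7720 = 10520
EV(B) = 0.55 × 9200 + 0.05 × 6100 + 0.4 × 600 = 5060 + 305 + 240 = 5605
EV(C) = 0.8 × 15600 + 0.16 × 2000 + 0.04 × 18000 = 12480 + 320 + 720 = 13520
Overall = 0.06 × 10520 + 0.92 × 5605 + 0.02 × 13520 = 631.2 + 5156.6 + 270.4 = 6058.2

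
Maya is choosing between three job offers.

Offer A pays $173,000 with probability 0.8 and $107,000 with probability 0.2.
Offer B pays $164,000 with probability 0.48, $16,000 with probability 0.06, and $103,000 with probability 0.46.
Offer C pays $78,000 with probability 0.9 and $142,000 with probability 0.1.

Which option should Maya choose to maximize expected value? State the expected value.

Offer A ($159,800)

Offer A = 0.8 × 173000 + 0.2 × 107000 = 138400 + 21400 = 159800
Offer B = 0.48 × 164000 + 0.06 × 16000 + 0.46 × 103000 = 78720 + 960 + 47380 = 127060
Offer C = 0.9 × 78000 + 0.1 × 142000 = 70200 + 14200 = 84400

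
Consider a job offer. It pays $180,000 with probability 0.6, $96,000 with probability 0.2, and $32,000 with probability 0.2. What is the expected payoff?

EV = 0.6 × 180000 + 0.2 × 96000 + 0.2 × 32000 = 108000 + 19200 + 6400 = 133600

$133,600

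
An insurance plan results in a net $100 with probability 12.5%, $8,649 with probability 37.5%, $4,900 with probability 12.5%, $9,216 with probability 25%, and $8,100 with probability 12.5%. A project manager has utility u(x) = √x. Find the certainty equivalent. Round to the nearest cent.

$6,420.02

E[u] = 0.125·√100 + 0.375·√8649 + 0.125·√4900 + 0.25·√9216 + 0.125·√8100 = 0.125·10 + 0.375·93 + 0.125·70 + 0.25·96 + 0.125·90 = 80.125
CE = (80.125)² = 6420.015625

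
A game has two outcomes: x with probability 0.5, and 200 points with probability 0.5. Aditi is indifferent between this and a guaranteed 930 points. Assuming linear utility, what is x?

x = 1,660 points

0.5·x + 0.5·200 = 930
0.5·x = 930 − 100 = 830
x = 830 / 0.5 = 1660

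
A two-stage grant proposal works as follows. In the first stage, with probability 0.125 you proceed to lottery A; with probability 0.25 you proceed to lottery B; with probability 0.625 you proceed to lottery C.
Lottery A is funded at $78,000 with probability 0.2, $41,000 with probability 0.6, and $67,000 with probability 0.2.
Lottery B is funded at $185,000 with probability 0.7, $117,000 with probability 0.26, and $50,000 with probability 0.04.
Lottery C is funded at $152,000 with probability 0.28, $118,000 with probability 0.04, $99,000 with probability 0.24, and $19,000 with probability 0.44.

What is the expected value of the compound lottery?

EV(A) = 0.2 × 78000 + 0.6 × 41000 + 0.2 × 67000 = 15600 + 24600 + 13400 = 53600
EV(B) = 0.7 × 185000 + 0.26 × 117000 + 0.04 × 50000 = 129500 + 30420 + 2000 = 161920
EV(C) = 0.28 × 152000 + 0.04 × 118000 + 0.24 × 99000 + 0.44 × 19000 = 42560 + 4720 + 23760 + 8360 = 79400
Overall = 0.125 × 53600 + 0.25 × 161920 + 0.625 × 79400 = 6700 + 40480 + 49625 = 96805

$96,805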